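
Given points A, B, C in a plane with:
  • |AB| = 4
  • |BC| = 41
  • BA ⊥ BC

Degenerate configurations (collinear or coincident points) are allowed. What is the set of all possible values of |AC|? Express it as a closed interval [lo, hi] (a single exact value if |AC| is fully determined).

|AB| ∈ {4}
|BC| ∈ {41}
|AC| ∈ {√(1697)}

|AC| = √(1697)  (≈ 41.1947)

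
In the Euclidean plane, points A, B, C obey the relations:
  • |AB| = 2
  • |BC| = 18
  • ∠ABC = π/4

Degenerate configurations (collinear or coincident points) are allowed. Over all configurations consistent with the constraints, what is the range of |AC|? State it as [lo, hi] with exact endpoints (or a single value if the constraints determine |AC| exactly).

|AB| ∈ {2}
|BC| ∈ {18}
|AC| ∈ {2·√(82 - 9·√(2))}

|AC| = 2·√(82 - 9·√(2))  (≈ 16.6460)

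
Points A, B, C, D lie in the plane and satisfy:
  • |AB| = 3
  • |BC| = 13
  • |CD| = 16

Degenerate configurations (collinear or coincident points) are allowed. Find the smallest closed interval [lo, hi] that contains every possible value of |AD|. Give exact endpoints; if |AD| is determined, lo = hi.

|AB| ∈ {3}
|BC| ∈ {13}
|CD| ∈ {16}
|AC| ∈ [10, 16]
|BD| ∈ [3, 29]
|AD| ∈ [0, 32]

|AD| ∈ [0, 32]  (≈ [0.0000, 32.0000])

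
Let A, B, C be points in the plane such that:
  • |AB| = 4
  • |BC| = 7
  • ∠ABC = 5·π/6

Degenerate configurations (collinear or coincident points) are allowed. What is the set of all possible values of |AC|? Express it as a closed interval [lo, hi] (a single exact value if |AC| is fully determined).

|AB| ∈ {4}
|BC| ∈ {7}
|AC| ∈ {√(28·√(3) + 65)}

|AC| = √(28·√(3) + 65)  (≈ 10.6535)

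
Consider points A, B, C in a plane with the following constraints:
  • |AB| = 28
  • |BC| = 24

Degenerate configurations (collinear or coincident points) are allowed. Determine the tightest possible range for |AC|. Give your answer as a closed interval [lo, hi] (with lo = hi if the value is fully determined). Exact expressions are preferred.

|AB| ∈ {28}
|BC| ∈ {24}
|AC| ∈ [4, 52]

|AC| ∈ [4, 52]  (≈ [4.0000, 52.0000])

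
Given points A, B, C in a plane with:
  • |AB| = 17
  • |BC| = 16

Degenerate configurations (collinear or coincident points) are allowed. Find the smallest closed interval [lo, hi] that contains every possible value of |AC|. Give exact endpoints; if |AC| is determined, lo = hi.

|AC| ∈ [1, 33]  (≈ [1.0000, 33.0000])

|AB| ∈ {17}
|BC| ∈ {16}
|AC| ∈ [1, 33]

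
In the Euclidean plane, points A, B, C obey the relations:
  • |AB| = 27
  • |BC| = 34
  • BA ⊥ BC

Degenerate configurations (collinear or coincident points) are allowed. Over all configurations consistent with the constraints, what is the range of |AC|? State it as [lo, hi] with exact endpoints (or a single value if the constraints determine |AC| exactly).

|AB| ∈ {27}
|BC| ∈ {34}
|AC| ∈ {√(1885)}

|AC| = √(1885)  (≈ 43.4166)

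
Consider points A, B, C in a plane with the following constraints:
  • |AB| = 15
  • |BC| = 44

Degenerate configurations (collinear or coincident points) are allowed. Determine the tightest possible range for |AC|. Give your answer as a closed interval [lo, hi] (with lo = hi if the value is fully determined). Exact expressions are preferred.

|AB| ∈ {15}
|BC| ∈ {44}
|AC| ∈ [29, 59]

|AC| ∈ [29, 59]  (≈ [29.0000, 59.0000])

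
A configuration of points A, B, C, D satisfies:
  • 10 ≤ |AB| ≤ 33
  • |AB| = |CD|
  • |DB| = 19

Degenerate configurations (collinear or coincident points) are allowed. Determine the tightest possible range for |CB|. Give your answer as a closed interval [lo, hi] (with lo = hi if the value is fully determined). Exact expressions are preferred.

|CB| ∈ [0, 52]  (≈ [0.0000, 52.0000])

|AB| ∈ [10, 33]
|BD| ∈ {19}
|CD| ∈ [10, 33]
|AD| ∈ [0, 52]
|BC| ∈ [0, 52]
|AC| ∈ [0, 85]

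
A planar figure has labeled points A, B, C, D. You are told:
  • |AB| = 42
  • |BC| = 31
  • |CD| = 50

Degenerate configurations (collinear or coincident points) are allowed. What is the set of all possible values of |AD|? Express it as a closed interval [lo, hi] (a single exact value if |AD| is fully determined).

|AD| ∈ [0, 123]  (≈ [0.0000, 123.0000])

|AB| ∈ {42}
|BC| ∈ {31}
|CD| ∈ {50}
|AC| ∈ [11, 73]
|BD| ∈ [19, 81]
|AD| ∈ [0, 123]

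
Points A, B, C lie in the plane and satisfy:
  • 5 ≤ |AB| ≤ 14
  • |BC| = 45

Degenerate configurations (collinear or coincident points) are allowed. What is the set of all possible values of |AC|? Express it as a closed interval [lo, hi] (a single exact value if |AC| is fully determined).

|AC| ∈ [31, 59]  (≈ [31.0000, 59.0000])

|AB| ∈ [5, 14]
|BC| ∈ {45}
|AC| ∈ [31, 59]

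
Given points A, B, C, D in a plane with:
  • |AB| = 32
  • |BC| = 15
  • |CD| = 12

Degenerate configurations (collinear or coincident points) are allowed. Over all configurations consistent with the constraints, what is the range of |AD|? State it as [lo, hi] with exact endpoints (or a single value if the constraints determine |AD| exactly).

|AB| ∈ {32}
|BC| ∈ {15}
|CD| ∈ {12}
|AC| ∈ [17, 47]
|BD| ∈ [3, 27]
|AD| ∈ [5, 59]

|AD| ∈ [5, 59]  (≈ [5.0000, 59.0000])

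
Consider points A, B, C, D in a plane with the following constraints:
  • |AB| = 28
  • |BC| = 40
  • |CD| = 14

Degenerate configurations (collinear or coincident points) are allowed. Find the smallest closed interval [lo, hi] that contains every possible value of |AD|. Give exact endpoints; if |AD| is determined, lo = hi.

|AD| ∈ [0, 82]  (≈ [0.0000, 82.0000])

|AB| ∈ {28}
|BC| ∈ {40}
|CD| ∈ {14}
|AC| ∈ [12, 68]
|BD| ∈ [26, 54]
|AD| ∈ [0, 82]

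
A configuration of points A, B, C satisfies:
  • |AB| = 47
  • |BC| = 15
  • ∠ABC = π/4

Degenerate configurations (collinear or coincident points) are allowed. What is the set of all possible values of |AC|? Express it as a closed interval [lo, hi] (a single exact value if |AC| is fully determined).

|AB| ∈ {47}
|BC| ∈ {15}
|AC| ∈ {√(2434 - 705·√(2))}

|AC| = √(2434 - 705·√(2))  (≈ 37.9075)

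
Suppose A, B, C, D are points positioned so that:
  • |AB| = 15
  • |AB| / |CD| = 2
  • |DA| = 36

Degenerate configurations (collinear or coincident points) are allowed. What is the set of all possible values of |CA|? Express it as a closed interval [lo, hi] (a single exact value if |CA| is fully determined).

|CA| ∈ [57/2, 87/2]  (≈ [28.5000, 43.5000])

|AB| ∈ {15}
|AD| ∈ {36}
|CD| ∈ {15/2}
|BD| ∈ [21, 51]
|AC| ∈ [57/2, 87/2]
|BC| ∈ [27/2, 117/2]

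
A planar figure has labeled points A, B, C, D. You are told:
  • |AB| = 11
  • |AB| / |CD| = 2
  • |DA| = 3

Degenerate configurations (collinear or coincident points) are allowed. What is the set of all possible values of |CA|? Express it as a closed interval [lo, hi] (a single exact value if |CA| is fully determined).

|CA| ∈ [5/2, 17/2]  (≈ [2.5000, 8.5000])

|AB| ∈ {11}
|AD| ∈ {3}
|CD| ∈ {11/2}
|BD| ∈ [8, 14]
|AC| ∈ [5/2, 17/2]
|BC| ∈ [5/2, 39/2]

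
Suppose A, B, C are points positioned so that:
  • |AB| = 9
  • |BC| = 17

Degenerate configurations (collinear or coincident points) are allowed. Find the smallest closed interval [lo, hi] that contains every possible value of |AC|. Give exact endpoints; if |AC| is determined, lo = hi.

|AB| ∈ {9}
|BC| ∈ {17}
|AC| ∈ [8, 26]

|AC| ∈ [8, 26]  (≈ [8.0000, 26.0000])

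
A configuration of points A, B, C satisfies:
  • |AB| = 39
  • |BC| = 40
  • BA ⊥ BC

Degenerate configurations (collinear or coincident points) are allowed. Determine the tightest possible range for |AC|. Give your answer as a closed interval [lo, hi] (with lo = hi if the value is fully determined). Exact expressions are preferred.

|AC| = √(3121)  (≈ 55.8659)

|AB| ∈ {39}
|BC| ∈ {40}
|AC| ∈ {√(3121)}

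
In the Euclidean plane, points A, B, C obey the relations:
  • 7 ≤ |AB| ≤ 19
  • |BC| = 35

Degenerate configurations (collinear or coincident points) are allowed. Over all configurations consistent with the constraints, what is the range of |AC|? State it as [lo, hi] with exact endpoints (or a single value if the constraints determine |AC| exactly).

|AC| ∈ [16, 54]  (≈ [16.0000, 54.0000])

|AB| ∈ [7, 19]
|BC| ∈ {35}
|AC| ∈ [16, 54]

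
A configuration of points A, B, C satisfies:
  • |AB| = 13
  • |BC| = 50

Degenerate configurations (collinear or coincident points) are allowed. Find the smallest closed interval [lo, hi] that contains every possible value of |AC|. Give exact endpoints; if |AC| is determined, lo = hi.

|AC| ∈ [37, 63]  (≈ [37.0000, 63.0000])

|AB| ∈ {13}
|BC| ∈ {50}
|AC| ∈ [37, 63]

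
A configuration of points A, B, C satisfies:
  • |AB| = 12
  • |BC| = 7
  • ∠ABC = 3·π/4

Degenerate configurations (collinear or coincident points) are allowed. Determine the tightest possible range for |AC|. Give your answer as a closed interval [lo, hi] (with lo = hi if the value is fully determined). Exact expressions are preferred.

|AC| = √(84·√(2) + 193)  (≈ 17.6577)

|AB| ∈ {12}
|BC| ∈ {7}
|AC| ∈ {√(84·√(2) + 193)}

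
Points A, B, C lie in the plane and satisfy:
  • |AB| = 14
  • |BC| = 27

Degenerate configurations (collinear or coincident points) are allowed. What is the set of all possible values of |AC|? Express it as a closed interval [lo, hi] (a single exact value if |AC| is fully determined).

|AC| ∈ [13, 41]  (≈ [13.0000, 41.0000])

|AB| ∈ {14}
|BC| ∈ {27}
|AC| ∈ [13, 41]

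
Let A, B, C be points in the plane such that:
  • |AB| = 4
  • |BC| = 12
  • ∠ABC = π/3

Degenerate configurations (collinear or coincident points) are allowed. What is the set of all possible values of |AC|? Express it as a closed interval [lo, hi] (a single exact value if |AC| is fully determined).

|AB| ∈ {4}
|BC| ∈ {12}
|AC| ∈ {4·√(7)}

|AC| = 4·√(7)  (≈ 10.5830)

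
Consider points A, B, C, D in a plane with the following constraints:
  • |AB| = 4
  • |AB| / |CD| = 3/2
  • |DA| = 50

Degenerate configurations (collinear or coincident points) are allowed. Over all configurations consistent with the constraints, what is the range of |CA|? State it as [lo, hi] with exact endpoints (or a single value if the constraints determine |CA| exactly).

|AB| ∈ {4}
|AD| ∈ {50}
|CD| ∈ {8/3}
|BD| ∈ [46, 54]
|AC| ∈ [142/3, 158/3]
|BC| ∈ [130/3, 170/3]

|CA| ∈ [142/3, 158/3]  (≈ [47.3333, 52.6667])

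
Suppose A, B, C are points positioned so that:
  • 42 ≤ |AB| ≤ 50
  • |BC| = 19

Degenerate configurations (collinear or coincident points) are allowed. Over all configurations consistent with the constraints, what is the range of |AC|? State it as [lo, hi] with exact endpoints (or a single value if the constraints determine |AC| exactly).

|AB| ∈ [42, 50]
|BC| ∈ {19}
|AC| ∈ [23, 69]

|AC| ∈ [23, 69]  (≈ [23.0000, 69.0000])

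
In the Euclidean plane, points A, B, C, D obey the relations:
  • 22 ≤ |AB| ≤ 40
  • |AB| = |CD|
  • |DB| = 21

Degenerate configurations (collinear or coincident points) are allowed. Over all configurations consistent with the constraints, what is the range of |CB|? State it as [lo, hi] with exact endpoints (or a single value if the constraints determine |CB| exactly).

|CB| ∈ [1, 61]  (≈ [1.0000, 61.0000])

|AB| ∈ [22, 40]
|BD| ∈ {21}
|CD| ∈ [22, 40]
|AD| ∈ [1, 61]
|BC| ∈ [1, 61]
|AC| ∈ [0, 101]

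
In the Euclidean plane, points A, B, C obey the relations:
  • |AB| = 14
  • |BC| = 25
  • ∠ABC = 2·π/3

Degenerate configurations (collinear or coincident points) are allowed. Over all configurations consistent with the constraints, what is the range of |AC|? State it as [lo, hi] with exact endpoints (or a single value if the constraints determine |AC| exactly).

|AB| ∈ {14}
|BC| ∈ {25}
|AC| ∈ {√(1171)}

|AC| = √(1171)  (≈ 34.2199)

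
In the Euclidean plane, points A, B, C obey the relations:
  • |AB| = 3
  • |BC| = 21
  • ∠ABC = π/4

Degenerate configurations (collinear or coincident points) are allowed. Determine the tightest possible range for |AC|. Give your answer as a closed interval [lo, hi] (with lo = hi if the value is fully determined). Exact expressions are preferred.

|AC| = 3·√(50 - 7·√(2))  (≈ 18.9975)

|AB| ∈ {3}
|BC| ∈ {21}
|AC| ∈ {3·√(50 - 7·√(2))}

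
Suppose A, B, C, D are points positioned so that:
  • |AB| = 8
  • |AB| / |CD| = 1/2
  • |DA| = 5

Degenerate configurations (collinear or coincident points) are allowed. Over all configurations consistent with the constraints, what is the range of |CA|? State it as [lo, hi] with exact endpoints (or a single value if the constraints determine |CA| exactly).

|AB| ∈ {8}
|AD| ∈ {5}
|CD| ∈ {16}
|BD| ∈ [3, 13]
|AC| ∈ [11, 21]
|BC| ∈ [3, 29]

|CA| ∈ [11, 21]  (≈ [11.0000, 21.0000])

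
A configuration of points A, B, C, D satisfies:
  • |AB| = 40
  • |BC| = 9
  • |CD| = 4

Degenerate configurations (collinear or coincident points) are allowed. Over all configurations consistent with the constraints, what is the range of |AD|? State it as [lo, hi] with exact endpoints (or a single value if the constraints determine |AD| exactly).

|AB| ∈ {40}
|BC| ∈ {9}
|CD| ∈ {4}
|AC| ∈ [31, 49]
|BD| ∈ [5, 13]
|AD| ∈ [27, 53]

|AD| ∈ [27, 53]  (≈ [27.0000, 53.0000])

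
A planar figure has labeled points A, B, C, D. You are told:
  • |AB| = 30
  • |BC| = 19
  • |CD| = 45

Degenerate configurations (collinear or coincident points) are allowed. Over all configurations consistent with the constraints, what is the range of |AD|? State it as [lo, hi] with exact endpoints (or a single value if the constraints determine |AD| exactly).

|AB| ∈ {30}
|BC| ∈ {19}
|CD| ∈ {45}
|AC| ∈ [11, 49]
|BD| ∈ [26, 64]
|AD| ∈ [0, 94]

|AD| ∈ [0, 94]  (≈ [0.0000, 94.0000])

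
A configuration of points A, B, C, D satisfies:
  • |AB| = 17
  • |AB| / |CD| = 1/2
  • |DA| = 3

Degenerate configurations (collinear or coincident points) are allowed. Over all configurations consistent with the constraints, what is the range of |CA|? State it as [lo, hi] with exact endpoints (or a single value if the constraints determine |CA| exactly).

|AB| ∈ {17}
|AD| ∈ {3}
|CD| ∈ {34}
|BD| ∈ [14, 20]
|AC| ∈ [31, 37]
|BC| ∈ [14, 54]

|CA| ∈ [31, 37]  (≈ [31.0000, 37.0000])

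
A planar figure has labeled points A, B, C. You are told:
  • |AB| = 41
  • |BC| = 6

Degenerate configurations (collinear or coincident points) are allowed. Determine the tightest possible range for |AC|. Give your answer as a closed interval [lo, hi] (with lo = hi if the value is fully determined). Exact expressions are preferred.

|AB| ∈ {41}
|BC| ∈ {6}
|AC| ∈ [35, 47]

|AC| ∈ [35, 47]  (≈ [35.0000, 47.0000])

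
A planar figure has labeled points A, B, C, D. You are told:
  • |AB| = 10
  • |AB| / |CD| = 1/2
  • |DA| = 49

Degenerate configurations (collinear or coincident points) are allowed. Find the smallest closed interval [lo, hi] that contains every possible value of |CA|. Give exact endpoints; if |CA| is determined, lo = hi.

|CA| ∈ [29, 69]  (≈ [29.0000, 69.0000])

|AB| ∈ {10}
|AD| ∈ {49}
|CD| ∈ {20}
|BD| ∈ [39, 59]
|AC| ∈ [29, 69]
|BC| ∈ [19, 79]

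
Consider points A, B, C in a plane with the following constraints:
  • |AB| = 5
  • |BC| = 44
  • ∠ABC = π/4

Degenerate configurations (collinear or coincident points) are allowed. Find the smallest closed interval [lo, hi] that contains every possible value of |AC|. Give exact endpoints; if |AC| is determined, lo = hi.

|AB| ∈ {5}
|BC| ∈ {44}
|AC| ∈ {√(1961 - 220·√(2))}

|AC| = √(1961 - 220·√(2))  (≈ 40.6186)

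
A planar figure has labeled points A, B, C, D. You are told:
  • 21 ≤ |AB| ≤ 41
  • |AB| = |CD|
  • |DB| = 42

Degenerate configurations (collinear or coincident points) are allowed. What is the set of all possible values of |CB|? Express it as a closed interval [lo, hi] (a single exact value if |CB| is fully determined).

|AB| ∈ [21, 41]
|BD| ∈ {42}
|CD| ∈ [21, 41]
|AD| ∈ [1, 83]
|BC| ∈ [1, 83]
|AC| ∈ [0, 124]

|CB| ∈ [1, 83]  (≈ [1.0000, 83.0000])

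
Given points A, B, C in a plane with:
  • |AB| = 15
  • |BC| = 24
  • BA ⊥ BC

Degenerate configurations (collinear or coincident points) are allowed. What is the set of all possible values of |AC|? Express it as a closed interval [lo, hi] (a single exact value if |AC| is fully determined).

|AB| ∈ {15}
|BC| ∈ {24}
|AC| ∈ {3·√(89)}

|AC| = 3·√(89)  (≈ 28.3019)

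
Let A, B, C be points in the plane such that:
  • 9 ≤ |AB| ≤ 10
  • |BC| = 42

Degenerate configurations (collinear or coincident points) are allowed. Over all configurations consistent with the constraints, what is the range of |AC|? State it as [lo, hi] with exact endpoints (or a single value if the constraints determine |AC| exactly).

|AB| ∈ [9, 10]
|BC| ∈ {42}
|AC| ∈ [32, 52]

|AC| ∈ [32, 52]  (≈ [32.0000, 52.0000])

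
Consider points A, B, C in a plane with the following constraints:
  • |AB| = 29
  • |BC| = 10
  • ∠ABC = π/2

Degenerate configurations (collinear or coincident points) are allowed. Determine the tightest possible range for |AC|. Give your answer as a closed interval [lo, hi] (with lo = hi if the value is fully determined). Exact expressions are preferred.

|AB| ∈ {29}
|BC| ∈ {10}
|AC| ∈ {√(941)}

|AC| = √(941)  (≈ 30.6757)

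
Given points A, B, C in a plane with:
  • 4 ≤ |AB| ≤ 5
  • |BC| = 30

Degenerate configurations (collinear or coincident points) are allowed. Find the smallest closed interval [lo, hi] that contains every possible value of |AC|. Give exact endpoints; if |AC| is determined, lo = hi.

|AC| ∈ [25, 35]  (≈ [25.0000, 35.0000])

|AB| ∈ [4, 5]
|BC| ∈ {30}
|AC| ∈ [25, 35]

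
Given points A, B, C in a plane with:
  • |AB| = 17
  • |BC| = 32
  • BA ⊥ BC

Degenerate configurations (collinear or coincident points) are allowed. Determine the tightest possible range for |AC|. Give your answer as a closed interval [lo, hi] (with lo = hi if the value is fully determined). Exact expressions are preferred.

|AC| = √(1313)  (≈ 36.2353)

|AB| ∈ {17}
|BC| ∈ {32}
|AC| ∈ {√(1313)}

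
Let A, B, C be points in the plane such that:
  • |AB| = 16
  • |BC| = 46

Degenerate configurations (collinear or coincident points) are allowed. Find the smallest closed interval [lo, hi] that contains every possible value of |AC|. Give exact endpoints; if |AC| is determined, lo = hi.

|AC| ∈ [30, 62]  (≈ [30.0000, 62.0000])

|AB| ∈ {16}
|BC| ∈ {46}
|AC| ∈ [30, 62]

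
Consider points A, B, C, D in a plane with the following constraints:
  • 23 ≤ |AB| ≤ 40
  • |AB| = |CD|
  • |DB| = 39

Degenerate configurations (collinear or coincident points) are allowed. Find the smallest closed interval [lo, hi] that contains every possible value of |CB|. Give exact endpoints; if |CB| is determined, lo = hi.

|AB| ∈ [23, 40]
|BD| ∈ {39}
|CD| ∈ [23, 40]
|AD| ∈ [0, 79]
|BC| ∈ [0, 79]
|AC| ∈ [0, 119]

|CB| ∈ [0, 79]  (≈ [0.0000, 79.0000])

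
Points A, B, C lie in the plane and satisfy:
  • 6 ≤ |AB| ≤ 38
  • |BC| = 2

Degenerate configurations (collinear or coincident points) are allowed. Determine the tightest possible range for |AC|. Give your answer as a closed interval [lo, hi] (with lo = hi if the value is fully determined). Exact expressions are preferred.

|AC| ∈ [4, 40]  (≈ [4.0000, 40.0000])

|AB| ∈ [6, 38]
|BC| ∈ {2}
|AC| ∈ [4, 40]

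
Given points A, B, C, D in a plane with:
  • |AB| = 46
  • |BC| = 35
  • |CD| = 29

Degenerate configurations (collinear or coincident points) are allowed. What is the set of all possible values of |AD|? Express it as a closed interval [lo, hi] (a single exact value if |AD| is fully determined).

|AD| ∈ [0, 110]  (≈ [0.0000, 110.0000])

|AB| ∈ {46}
|BC| ∈ {35}
|CD| ∈ {29}
|AC| ∈ [11, 81]
|BD| ∈ [6, 64]
|AD| ∈ [0, 110]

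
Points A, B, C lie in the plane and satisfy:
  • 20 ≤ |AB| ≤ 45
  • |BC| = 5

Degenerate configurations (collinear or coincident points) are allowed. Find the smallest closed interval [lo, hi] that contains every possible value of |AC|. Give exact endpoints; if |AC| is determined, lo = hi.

|AB| ∈ [20, 45]
|BC| ∈ {5}
|AC| ∈ [15, 50]

|AC| ∈ [15, 50]  (≈ [15.0000, 50.0000])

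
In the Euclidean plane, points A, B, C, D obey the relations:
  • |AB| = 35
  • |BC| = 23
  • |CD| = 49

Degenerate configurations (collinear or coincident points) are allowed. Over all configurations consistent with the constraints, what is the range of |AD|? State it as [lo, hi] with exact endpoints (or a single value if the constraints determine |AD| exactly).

|AB| ∈ {35}
|BC| ∈ {23}
|CD| ∈ {49}
|AC| ∈ [12, 58]
|BD| ∈ [26, 72]
|AD| ∈ [0, 107]

|AD| ∈ [0, 107]  (≈ [0.0000, 107.0000])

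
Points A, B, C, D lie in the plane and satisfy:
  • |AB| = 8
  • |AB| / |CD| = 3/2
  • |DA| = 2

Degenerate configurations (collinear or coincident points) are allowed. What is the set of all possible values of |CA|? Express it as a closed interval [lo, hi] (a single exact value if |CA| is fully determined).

|CA| ∈ [10/3, 22/3]  (≈ [3.3333, 7.3333])

|AB| ∈ {8}
|AD| ∈ {2}
|CD| ∈ {16/3}
|BD| ∈ [6, 10]
|AC| ∈ [10/3, 22/3]
|BC| ∈ [2/3, 46/3]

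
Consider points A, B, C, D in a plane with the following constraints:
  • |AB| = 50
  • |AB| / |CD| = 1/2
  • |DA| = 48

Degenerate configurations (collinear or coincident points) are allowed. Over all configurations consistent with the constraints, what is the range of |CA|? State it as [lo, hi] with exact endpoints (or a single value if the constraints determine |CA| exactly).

|AB| ∈ {50}
|AD| ∈ {48}
|CD| ∈ {100}
|BD| ∈ [2, 98]
|AC| ∈ [52, 148]
|BC| ∈ [2, 198]

|CA| ∈ [52, 148]  (≈ [52.0000, 148.0000])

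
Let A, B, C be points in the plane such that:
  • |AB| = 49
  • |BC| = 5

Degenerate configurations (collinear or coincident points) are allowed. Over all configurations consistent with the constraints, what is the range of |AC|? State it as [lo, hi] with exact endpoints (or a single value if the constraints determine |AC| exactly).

|AB| ∈ {49}
|BC| ∈ {5}
|AC| ∈ [44, 54]

|AC| ∈ [44, 54]  (≈ [44.0000, 54.0000])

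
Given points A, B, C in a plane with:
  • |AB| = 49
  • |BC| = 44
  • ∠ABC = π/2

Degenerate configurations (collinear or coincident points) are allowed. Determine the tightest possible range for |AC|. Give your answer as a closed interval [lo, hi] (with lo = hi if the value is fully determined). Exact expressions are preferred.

|AB| ∈ {49}
|BC| ∈ {44}
|AC| ∈ {√(4337)}

|AC| = √(4337)  (≈ 65.8559)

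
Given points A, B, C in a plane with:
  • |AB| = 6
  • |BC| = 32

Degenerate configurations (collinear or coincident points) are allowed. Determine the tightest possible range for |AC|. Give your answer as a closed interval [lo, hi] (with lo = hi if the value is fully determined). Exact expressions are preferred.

|AB| ∈ {6}
|BC| ∈ {32}
|AC| ∈ [26, 38]

|AC| ∈ [26, 38]  (≈ [26.0000, 38.0000])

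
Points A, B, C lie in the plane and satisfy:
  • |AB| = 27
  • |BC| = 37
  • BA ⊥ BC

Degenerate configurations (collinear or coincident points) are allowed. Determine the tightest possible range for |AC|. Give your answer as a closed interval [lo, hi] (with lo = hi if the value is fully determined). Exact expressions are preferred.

|AB| ∈ {27}
|BC| ∈ {37}
|AC| ∈ {√(2098)}

|AC| = √(2098)  (≈ 45.8039)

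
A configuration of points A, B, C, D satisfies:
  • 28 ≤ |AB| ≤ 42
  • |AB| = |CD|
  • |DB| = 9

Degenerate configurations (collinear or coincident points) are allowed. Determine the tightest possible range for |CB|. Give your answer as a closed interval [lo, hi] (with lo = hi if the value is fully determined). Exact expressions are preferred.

|AB| ∈ [28, 42]
|BD| ∈ {9}
|CD| ∈ [28, 42]
|AD| ∈ [19, 51]
|BC| ∈ [19, 51]
|AC| ∈ [0, 93]

|CB| ∈ [19, 51]  (≈ [19.0000, 51.0000])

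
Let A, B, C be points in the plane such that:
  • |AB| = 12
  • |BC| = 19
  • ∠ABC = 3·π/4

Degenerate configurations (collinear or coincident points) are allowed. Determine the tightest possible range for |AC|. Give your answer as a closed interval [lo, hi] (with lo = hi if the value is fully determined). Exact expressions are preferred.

|AC| = √(228·√(2) + 505)  (≈ 28.7653)

|AB| ∈ {12}
|BC| ∈ {19}
|AC| ∈ {√(228·√(2) + 505)}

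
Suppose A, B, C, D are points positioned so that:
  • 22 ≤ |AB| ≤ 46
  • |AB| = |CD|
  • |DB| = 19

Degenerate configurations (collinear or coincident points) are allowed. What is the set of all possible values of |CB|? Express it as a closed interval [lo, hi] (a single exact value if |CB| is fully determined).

|AB| ∈ [22, 46]
|BD| ∈ {19}
|CD| ∈ [22, 46]
|AD| ∈ [3, 65]
|BC| ∈ [3, 65]
|AC| ∈ [0, 111]

|CB| ∈ [3, 65]  (≈ [3.0000, 65.0000])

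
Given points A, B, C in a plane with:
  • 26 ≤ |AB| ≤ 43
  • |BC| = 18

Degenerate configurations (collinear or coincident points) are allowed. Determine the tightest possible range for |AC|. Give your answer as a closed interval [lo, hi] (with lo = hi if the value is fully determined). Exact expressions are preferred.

|AB| ∈ [26, 43]
|BC| ∈ {18}
|AC| ∈ [8, 61]

|AC| ∈ [8, 61]  (≈ [8.0000, 61.0000])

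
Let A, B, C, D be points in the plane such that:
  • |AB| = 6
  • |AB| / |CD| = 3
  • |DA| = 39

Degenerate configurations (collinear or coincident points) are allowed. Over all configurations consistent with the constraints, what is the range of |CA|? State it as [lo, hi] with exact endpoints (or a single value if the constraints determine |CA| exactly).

|CA| ∈ [37, 41]  (≈ [37.0000, 41.0000])

|AB| ∈ {6}
|AD| ∈ {39}
|CD| ∈ {2}
|BD| ∈ [33, 45]
|AC| ∈ [37, 41]
|BC| ∈ [31, 47]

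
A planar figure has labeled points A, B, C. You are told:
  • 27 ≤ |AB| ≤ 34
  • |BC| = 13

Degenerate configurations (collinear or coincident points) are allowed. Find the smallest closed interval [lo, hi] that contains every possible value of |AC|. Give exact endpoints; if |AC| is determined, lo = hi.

|AC| ∈ [14, 47]  (≈ [14.0000, 47.0000])

|AB| ∈ [27, 34]
|BC| ∈ {13}
|AC| ∈ [14, 47]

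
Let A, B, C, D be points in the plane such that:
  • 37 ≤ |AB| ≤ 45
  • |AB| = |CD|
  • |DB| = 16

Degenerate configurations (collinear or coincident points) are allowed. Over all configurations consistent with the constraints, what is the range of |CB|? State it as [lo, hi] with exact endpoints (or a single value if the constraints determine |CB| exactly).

|AB| ∈ [37, 45]
|BD| ∈ {16}
|CD| ∈ [37, 45]
|AD| ∈ [21, 61]
|BC| ∈ [21, 61]
|AC| ∈ [0, 106]

|CB| ∈ [21, 61]  (≈ [21.0000, 61.0000])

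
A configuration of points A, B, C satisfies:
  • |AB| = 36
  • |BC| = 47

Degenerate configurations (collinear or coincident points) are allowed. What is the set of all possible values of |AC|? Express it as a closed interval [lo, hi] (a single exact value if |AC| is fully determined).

|AC| ∈ [11, 83]  (≈ [11.0000, 83.0000])

|AB| ∈ {36}
|BC| ∈ {47}
|AC| ∈ [11, 83]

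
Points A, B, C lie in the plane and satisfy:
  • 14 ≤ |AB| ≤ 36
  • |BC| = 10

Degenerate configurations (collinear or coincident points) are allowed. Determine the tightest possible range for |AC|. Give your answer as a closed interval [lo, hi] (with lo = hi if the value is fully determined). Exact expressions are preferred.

|AB| ∈ [14, 36]
|BC| ∈ {10}
|AC| ∈ [4, 46]

|AC| ∈ [4, 46]  (≈ [4.0000, 46.0000])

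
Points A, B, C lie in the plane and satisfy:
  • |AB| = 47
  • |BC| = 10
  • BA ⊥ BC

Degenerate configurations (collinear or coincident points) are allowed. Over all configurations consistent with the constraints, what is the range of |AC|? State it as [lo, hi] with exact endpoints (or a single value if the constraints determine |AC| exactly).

|AB| ∈ {47}
|BC| ∈ {10}
|AC| ∈ {√(2309)}

|AC| = √(2309)  (≈ 48.0521)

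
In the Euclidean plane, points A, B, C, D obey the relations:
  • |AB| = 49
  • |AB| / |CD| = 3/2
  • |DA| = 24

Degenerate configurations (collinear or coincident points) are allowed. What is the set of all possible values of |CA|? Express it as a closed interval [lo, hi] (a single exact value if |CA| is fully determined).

|AB| ∈ {49}
|AD| ∈ {24}
|CD| ∈ {98/3}
|BD| ∈ [25, 73]
|AC| ∈ [26/3, 170/3]
|BC| ∈ [0, 317/3]

|CA| ∈ [26/3, 170/3]  (≈ [8.6667, 56.6667])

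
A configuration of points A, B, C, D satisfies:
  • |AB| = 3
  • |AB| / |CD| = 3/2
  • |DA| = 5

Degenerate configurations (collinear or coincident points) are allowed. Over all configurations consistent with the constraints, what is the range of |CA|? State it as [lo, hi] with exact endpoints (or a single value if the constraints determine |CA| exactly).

|AB| ∈ {3}
|AD| ∈ {5}
|CD| ∈ {2}
|BD| ∈ [2, 8]
|AC| ∈ [3, 7]
|BC| ∈ [0, 10]

|CA| ∈ [3, 7]  (≈ [3.0000, 7.0000])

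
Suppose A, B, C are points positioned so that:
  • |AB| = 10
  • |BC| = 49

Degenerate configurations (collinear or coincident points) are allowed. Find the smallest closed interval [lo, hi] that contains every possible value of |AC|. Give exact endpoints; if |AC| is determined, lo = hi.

|AB| ∈ {10}
|BC| ∈ {49}
|AC| ∈ [39, 59]

|AC| ∈ [39, 59]  (≈ [39.0000, 59.0000])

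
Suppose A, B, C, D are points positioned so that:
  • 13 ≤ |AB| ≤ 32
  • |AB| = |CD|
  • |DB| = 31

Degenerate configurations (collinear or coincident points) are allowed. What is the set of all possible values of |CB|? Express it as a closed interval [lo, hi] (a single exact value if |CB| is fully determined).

|CB| ∈ [0, 63]  (≈ [0.0000, 63.0000])

|AB| ∈ [13, 32]
|BD| ∈ {31}
|CD| ∈ [13, 32]
|AD| ∈ [0, 63]
|BC| ∈ [0, 63]
|AC| ∈ [0, 95]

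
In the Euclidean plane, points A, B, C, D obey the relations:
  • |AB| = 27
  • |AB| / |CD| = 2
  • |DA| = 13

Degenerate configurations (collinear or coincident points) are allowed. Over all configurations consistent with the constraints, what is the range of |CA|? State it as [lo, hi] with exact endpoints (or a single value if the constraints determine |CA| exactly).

|AB| ∈ {27}
|AD| ∈ {13}
|CD| ∈ {27/2}
|BD| ∈ [14, 40]
|AC| ∈ [1/2, 53/2]
|BC| ∈ [1/2, 107/2]

|CA| ∈ [1/2, 53/2]  (≈ [0.5000, 26.5000])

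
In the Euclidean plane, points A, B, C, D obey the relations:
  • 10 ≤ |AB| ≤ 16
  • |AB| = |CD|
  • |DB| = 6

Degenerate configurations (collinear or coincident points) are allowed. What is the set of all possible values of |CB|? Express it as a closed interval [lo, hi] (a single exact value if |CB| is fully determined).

|CB| ∈ [4, 22]  (≈ [4.0000, 22.0000])

|AB| ∈ [10, 16]
|BD| ∈ {6}
|CD| ∈ [10, 16]
|AD| ∈ [4, 22]
|BC| ∈ [4, 22]
|AC| ∈ [0, 38]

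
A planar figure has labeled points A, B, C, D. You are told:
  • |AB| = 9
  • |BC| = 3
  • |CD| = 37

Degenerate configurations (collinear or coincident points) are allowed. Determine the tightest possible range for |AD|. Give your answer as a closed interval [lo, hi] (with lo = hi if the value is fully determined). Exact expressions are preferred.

|AB| ∈ {9}
|BC| ∈ {3}
|CD| ∈ {37}
|AC| ∈ [6, 12]
|BD| ∈ [34, 40]
|AD| ∈ [25, 49]

|AD| ∈ [25, 49]  (≈ [25.0000, 49.0000])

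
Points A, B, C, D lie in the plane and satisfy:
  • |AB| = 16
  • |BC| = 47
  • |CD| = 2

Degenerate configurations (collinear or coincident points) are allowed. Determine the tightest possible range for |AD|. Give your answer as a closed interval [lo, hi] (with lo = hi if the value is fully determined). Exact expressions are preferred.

|AD| ∈ [29, 65]  (≈ [29.0000, 65.0000])

|AB| ∈ {16}
|BC| ∈ {47}
|CD| ∈ {2}
|AC| ∈ [31, 63]
|BD| ∈ [45, 49]
|AD| ∈ [29, 65]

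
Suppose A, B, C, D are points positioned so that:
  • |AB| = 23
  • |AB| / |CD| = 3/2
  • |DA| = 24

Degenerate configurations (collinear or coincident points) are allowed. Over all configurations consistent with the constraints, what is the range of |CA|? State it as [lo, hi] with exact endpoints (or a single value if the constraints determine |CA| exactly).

|CA| ∈ [26/3, 118/3]  (≈ [8.6667, 39.3333])

|AB| ∈ {23}
|AD| ∈ {24}
|CD| ∈ {46/3}
|BD| ∈ [1, 47]
|AC| ∈ [26/3, 118/3]
|BC| ∈ [0, 187/3]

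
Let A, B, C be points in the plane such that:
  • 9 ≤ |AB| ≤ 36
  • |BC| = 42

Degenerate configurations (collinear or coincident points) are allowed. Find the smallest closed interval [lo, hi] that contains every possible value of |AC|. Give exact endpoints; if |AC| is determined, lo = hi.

|AB| ∈ [9, 36]
|BC| ∈ {42}
|AC| ∈ [6, 78]

|AC| ∈ [6, 78]  (≈ [6.0000, 78.0000])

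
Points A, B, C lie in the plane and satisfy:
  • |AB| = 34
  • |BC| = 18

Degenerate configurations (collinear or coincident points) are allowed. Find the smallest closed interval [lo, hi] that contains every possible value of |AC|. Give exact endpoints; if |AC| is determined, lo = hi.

|AB| ∈ {34}
|BC| ∈ {18}
|AC| ∈ [16, 52]

|AC| ∈ [16, 52]  (≈ [16.0000, 52.0000])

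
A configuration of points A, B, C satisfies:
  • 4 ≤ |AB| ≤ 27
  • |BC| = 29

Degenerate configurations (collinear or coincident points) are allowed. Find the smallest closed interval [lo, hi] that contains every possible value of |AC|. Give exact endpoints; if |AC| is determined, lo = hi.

|AC| ∈ [2, 56]  (≈ [2.0000, 56.0000])

|AB| ∈ [4, 27]
|BC| ∈ {29}
|AC| ∈ [2, 56]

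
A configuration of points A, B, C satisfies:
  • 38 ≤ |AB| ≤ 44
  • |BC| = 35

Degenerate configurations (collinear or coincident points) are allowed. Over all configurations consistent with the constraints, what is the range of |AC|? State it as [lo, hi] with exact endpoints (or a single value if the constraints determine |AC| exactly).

|AC| ∈ [3, 79]  (≈ [3.0000, 79.0000])

|AB| ∈ [38, 44]
|BC| ∈ {35}
|AC| ∈ [3, 79]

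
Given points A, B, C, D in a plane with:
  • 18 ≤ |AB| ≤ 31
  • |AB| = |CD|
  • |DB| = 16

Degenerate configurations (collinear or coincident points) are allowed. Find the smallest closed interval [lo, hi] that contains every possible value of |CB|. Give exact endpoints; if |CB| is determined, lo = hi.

|CB| ∈ [2, 47]  (≈ [2.0000, 47.0000])

|AB| ∈ [18, 31]
|BD| ∈ {16}
|CD| ∈ [18, 31]
|AD| ∈ [2, 47]
|BC| ∈ [2, 47]
|AC| ∈ [0, 78]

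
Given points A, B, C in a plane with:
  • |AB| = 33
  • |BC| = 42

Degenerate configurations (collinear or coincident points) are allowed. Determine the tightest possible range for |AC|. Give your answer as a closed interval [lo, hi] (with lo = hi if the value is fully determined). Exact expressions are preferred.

|AB| ∈ {33}
|BC| ∈ {42}
|AC| ∈ [9, 75]

|AC| ∈ [9, 75]  (≈ [9.0000, 75.0000])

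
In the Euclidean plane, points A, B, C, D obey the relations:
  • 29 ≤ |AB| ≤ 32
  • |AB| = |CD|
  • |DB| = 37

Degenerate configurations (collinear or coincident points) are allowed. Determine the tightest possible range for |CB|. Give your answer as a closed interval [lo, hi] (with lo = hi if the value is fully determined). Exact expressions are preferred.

|AB| ∈ [29, 32]
|BD| ∈ {37}
|CD| ∈ [29, 32]
|AD| ∈ [5, 69]
|BC| ∈ [5, 69]
|AC| ∈ [0, 101]

|CB| ∈ [5, 69]  (≈ [5.0000, 69.0000])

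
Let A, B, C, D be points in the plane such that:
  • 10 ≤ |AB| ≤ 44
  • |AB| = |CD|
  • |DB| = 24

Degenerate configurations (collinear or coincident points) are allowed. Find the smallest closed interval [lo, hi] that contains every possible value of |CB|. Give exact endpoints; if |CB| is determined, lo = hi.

|CB| ∈ [0, 68]  (≈ [0.0000, 68.0000])

|AB| ∈ [10, 44]
|BD| ∈ {24}
|CD| ∈ [10, 44]
|AD| ∈ [0, 68]
|BC| ∈ [0, 68]
|AC| ∈ [0, 112]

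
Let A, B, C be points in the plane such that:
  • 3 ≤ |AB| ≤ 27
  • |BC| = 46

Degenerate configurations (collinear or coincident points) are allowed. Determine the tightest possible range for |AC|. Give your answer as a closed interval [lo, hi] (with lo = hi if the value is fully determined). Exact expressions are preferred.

|AC| ∈ [19, 73]  (≈ [19.0000, 73.0000])

|AB| ∈ [3, 27]
|BC| ∈ {46}
|AC| ∈ [19, 73]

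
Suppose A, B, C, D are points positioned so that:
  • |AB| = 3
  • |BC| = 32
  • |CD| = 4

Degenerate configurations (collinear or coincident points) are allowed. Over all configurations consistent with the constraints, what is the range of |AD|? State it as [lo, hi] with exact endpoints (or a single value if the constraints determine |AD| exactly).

|AB| ∈ {3}
|BC| ∈ {32}
|CD| ∈ {4}
|AC| ∈ [29, 35]
|BD| ∈ [28, 36]
|AD| ∈ [25, 39]

|AD| ∈ [25, 39]  (≈ [25.0000, 39.0000])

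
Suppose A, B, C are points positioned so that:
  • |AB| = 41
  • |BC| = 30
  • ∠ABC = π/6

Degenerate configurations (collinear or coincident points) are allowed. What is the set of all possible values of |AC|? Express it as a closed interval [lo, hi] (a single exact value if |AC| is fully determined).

|AB| ∈ {41}
|BC| ∈ {30}
|AC| ∈ {√(2581 - 1230·√(3))}

|AC| = √(2581 - 1230·√(3))  (≈ 21.2268)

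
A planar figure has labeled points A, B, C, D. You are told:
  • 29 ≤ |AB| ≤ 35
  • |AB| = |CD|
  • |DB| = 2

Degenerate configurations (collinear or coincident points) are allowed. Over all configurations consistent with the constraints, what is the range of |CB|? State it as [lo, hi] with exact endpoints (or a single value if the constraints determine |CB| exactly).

|AB| ∈ [29, 35]
|BD| ∈ {2}
|CD| ∈ [29, 35]
|AD| ∈ [27, 37]
|BC| ∈ [27, 37]
|AC| ∈ [0, 72]

|CB| ∈ [27, 37]  (≈ [27.0000, 37.0000])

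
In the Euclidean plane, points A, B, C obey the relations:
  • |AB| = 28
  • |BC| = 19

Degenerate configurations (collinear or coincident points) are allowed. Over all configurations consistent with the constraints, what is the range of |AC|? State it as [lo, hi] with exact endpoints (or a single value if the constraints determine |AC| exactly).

|AB| ∈ {28}
|BC| ∈ {19}
|AC| ∈ [9, 47]

|AC| ∈ [9, 47]  (≈ [9.0000, 47.0000])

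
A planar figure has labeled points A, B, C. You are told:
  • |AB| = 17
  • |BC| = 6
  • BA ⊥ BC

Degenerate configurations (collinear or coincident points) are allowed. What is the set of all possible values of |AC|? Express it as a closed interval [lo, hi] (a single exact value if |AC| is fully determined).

|AB| ∈ {17}
|BC| ∈ {6}
|AC| ∈ {5·√(13)}

|AC| = 5·√(13)  (≈ 18.0278)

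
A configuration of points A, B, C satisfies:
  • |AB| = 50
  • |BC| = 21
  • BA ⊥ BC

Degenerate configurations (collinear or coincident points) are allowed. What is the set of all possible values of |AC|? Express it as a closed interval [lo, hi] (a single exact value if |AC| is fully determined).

|AB| ∈ {50}
|BC| ∈ {21}
|AC| ∈ {√(2941)}

|AC| = √(2941)  (≈ 54.2310)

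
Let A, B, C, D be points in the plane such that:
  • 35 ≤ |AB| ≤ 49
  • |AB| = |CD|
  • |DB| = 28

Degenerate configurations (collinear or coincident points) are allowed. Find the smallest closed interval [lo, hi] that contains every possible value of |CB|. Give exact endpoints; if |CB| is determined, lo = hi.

|CB| ∈ [7, 77]  (≈ [7.0000, 77.0000])

|AB| ∈ [35, 49]
|BD| ∈ {28}
|CD| ∈ [35, 49]
|AD| ∈ [7, 77]
|BC| ∈ [7, 77]
|AC| ∈ [0, 126]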